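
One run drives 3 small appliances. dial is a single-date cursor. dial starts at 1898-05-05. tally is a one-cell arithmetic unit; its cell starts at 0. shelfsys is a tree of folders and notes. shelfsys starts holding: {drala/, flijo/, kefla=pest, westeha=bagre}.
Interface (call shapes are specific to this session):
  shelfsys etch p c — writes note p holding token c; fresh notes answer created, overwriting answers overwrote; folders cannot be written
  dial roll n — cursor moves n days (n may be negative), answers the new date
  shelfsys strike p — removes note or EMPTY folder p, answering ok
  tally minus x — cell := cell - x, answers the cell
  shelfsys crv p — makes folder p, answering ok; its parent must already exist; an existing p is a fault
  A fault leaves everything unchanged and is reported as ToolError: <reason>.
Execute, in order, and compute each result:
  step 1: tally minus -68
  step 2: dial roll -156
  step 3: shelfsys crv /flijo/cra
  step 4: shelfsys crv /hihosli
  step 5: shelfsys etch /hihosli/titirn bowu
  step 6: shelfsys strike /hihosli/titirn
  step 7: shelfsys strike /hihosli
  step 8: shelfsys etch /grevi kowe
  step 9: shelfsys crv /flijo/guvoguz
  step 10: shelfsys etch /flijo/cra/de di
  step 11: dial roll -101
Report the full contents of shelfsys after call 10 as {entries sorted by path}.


==> tally minus(x: -68)
<== 68
==> dial roll(n: -156)
<== 1897-11-30
==> shelfsys crv(p: /flijo/cra)
<== ok
==> shelfsys crv(p: /hihosli)
<== ok
==> shelfsys etch(p: /hihosli/titirn, c: bowu)
<== created
==> shelfsys strike(p: /hihosli/titirn)
<== ok
==> shelfsys strike(p: /hihosli)
<== ok
==> shelfsys etch(p: /grevi, c: kowe)
<== created
==> shelfsys crv(p: /flijo/guvoguz)
<== ok
==> shelfsys etch(p: /flijo/cra/de, c: di)
<== created
==> dial roll(n: -101)
<== 1897-08-21

Answer: {drala/, flijo/, flijo/cra/, flijo/cra/de=di, flijo/guvoguz/, grevi=kowe, kefla=pest, westeha=bagre}


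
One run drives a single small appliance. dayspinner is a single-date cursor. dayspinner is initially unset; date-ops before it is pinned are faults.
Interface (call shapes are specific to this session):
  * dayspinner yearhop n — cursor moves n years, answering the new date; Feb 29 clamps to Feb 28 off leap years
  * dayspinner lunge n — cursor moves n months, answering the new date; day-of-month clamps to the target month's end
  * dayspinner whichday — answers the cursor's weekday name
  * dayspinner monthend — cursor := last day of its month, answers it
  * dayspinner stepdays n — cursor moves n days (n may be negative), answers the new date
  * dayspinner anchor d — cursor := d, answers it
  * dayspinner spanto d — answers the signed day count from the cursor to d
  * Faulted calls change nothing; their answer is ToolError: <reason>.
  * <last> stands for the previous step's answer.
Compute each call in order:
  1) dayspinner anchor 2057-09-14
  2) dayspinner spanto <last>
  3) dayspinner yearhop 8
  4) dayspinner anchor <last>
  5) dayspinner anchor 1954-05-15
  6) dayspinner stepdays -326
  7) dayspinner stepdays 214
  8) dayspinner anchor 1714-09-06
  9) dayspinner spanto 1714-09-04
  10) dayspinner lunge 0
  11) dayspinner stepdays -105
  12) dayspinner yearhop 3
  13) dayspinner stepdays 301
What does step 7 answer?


Answer: 1954-01-23

Derivation:
[in] dayspinner anchor d=2057-09-14
  2057-09-14
[in] dayspinner spanto d=<last>
  0
[in] dayspinner yearhop n=8
  2065-09-14
[in] dayspinner anchor d=<last>
  2065-09-14
[in] dayspinner anchor d=1954-05-15
  1954-05-15
[in] dayspinner stepdays n=-326
  1953-06-23
[in] dayspinner stepdays n=214
  1954-01-23
[in] dayspinner anchor d=1714-09-06
  1714-09-06
[in] dayspinner spanto d=1714-09-04
  -2
[in] dayspinner lunge n=0
  1714-09-06
[in] dayspinner stepdays n=-105
  1714-05-24
[in] dayspinner yearhop n=3
  1717-05-24
[in] dayspinner stepdays n=301
  1718-03-21


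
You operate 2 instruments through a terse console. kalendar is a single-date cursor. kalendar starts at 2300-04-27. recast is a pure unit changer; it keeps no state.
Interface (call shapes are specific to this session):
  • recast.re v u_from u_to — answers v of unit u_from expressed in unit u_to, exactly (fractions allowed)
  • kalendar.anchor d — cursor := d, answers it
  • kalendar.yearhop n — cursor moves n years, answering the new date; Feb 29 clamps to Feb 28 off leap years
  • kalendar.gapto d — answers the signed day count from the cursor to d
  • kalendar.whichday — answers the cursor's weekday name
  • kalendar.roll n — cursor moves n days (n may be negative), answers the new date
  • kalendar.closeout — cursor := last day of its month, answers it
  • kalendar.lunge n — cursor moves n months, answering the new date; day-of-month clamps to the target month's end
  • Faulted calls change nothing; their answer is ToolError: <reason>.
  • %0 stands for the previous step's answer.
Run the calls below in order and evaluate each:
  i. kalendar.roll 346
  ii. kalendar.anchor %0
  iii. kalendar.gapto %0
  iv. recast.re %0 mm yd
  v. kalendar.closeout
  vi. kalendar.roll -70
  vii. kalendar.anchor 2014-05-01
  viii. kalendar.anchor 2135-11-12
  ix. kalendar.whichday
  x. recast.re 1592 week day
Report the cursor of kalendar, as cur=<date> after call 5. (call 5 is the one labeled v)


Answer: cur=2301-04-30

Derivation:
I call roll passing n→346, giving 2301-04-08.
I invoke anchor passing d→%0, giving 2301-04-08.
I call gapto passing d→%0, giving 0.
Next I call re passing v→%0, u_from→mm, u_to→yd: 0.
Next I call closeout, and get 2301-04-30.
I run roll passing n→-70, and observe 2301-02-19.
Invoking anchor passing d→2014-05-01, — result: 2014-05-01.
I call anchor passing d→2135-11-12, — result: 2135-11-12.
Invoking whichday(): Saturday.
I invoke re passing v→1592, u_from→week, u_to→day, → 11144.


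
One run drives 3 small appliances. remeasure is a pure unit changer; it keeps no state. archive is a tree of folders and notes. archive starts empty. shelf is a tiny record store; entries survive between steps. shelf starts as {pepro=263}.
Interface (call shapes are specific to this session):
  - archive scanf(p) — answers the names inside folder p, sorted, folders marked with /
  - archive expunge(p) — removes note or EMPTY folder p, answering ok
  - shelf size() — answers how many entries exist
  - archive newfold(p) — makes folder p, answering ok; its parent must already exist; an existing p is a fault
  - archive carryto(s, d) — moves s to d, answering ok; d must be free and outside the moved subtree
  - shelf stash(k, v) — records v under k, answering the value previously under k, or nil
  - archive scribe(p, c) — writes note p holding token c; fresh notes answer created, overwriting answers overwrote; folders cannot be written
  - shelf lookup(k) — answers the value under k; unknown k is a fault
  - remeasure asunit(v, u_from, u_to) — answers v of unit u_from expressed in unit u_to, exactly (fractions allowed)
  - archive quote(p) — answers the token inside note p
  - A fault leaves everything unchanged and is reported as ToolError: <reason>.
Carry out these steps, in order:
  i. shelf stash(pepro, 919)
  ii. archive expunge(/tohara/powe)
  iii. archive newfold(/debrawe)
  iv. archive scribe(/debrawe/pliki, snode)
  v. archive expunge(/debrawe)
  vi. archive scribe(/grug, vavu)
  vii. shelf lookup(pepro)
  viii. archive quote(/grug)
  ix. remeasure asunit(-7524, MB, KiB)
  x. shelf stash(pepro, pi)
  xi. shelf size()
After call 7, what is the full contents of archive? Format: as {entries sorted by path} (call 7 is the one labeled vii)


Answer: {debrawe/, debrawe/pliki=snode, grug=vavu}

Derivation:
-- 1. shelf stash(k='pepro', v='919') -> 263
-- 2. archive expunge(p='/tohara/powe') -> ToolError: not found
-- 3. archive newfold(p='/debrawe') -> ok
-- 4. archive scribe(p='/debrawe/pliki', c='snode') -> created
-- 5. archive expunge(p='/debrawe') -> ToolError: not empty
-- 6. archive scribe(p='/grug', c='vavu') -> created
-- 7. shelf lookup(k='pepro') -> 919
-- 8. archive quote(p='/grug') -> vavu
-- 9. remeasure asunit(v='-7524', u_from='MB', u_to='KiB') -> -29390625/4
-- 10. shelf stash(k='pepro', v='pi') -> 919
-- 11. shelf size() -> 1


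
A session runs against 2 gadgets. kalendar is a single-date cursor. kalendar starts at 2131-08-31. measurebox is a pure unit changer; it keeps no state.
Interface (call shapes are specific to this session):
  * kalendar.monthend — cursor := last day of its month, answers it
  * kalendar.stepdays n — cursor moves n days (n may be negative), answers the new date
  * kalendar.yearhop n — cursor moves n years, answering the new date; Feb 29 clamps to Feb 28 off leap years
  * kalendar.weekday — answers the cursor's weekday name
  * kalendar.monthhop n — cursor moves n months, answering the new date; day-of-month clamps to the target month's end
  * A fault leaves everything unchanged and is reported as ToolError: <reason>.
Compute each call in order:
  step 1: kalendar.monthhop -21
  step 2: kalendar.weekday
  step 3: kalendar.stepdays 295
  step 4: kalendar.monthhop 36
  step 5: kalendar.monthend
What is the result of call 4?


# monthhop(n: -21) ~> 2129-11-30
# weekday() ~> Wednesday
# stepdays(n: 295) ~> 2130-09-21
# monthhop(n: 36) ~> 2133-09-21
# monthend() ~> 2133-09-30

Answer: 2133-09-21


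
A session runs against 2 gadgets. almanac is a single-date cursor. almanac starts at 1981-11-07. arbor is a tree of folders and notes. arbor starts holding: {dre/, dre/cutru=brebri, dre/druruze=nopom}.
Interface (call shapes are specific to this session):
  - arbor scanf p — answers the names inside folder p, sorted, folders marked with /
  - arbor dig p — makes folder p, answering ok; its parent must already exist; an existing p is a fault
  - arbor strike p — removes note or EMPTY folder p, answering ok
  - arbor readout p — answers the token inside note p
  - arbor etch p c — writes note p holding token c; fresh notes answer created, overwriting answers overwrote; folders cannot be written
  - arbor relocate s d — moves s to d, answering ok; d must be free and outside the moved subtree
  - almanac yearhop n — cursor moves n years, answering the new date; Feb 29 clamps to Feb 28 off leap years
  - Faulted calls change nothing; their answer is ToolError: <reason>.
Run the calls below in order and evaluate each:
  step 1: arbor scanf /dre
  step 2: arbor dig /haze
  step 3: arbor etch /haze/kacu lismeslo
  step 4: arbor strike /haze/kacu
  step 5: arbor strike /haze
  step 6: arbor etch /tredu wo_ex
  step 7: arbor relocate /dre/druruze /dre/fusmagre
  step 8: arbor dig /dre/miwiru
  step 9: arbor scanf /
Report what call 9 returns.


CALL arbor scanf[p→/dre]
RET  [cutru, druruze]
CALL arbor dig[p→/haze]
RET  ok
CALL arbor etch[p→/haze/kacu; c→lismeslo]
RET  created
CALL arbor strike[p→/haze/kacu]
RET  ok
CALL arbor strike[p→/haze]
RET  ok
CALL arbor etch[p→/tredu; c→wo_ex]
RET  created
CALL arbor relocate[s→/dre/druruze; d→/dre/fusmagre]
RET  ok
CALL arbor dig[p→/dre/miwiru]
RET  ok
CALL arbor scanf[p→/]
RET  [dre/, tredu]

Answer: [dre/, tredu]


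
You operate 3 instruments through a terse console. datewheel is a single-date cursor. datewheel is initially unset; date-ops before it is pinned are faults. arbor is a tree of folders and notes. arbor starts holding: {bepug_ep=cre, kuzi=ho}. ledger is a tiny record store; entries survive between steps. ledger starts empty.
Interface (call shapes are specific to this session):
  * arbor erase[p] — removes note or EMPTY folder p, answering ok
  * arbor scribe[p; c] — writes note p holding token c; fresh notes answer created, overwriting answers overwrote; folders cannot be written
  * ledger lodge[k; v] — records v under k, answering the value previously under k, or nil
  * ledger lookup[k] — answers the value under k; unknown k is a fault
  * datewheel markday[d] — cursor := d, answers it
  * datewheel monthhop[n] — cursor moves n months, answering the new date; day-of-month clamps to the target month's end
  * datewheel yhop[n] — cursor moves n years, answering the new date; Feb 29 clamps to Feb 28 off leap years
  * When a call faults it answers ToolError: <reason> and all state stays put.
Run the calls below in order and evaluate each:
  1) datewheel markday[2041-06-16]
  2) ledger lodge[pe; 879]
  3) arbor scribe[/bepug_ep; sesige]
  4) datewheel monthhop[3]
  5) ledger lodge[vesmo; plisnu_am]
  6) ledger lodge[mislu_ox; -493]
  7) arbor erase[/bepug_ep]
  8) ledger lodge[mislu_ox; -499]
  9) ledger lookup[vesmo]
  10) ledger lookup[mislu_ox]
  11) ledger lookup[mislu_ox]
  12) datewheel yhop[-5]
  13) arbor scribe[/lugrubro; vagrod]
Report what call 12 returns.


Answer: 2036-09-16

Derivation:
I invoke datewheel markday(d=2041-06-16), → 2041-06-16.
Now I run ledger lodge(k=pe, v=879): nil.
Using arbor scribe(p=/bepug_ep, c=sesige), and see overwrote.
I run datewheel monthhop(n=3): 2041-09-16.
I run ledger lodge(k=vesmo, v=plisnu_am), yielding nil.
I invoke ledger lodge(k=mislu_ox, v=-493), and get nil.
Now I run arbor erase(p=/bepug_ep): ok.
I call ledger lodge(k=mislu_ox, v=-499), and get -493.
Now I run ledger lookup(k=vesmo), and see plisnu_am.
Invoking ledger lookup(k=mislu_ox), and observe -499.
Next I call ledger lookup(k=mislu_ox), — result: -499.
Invoking datewheel yhop(n=-5), and get 2036-09-16.
Invoking arbor scribe(p=/lugrubro, c=vagrod), yielding created.


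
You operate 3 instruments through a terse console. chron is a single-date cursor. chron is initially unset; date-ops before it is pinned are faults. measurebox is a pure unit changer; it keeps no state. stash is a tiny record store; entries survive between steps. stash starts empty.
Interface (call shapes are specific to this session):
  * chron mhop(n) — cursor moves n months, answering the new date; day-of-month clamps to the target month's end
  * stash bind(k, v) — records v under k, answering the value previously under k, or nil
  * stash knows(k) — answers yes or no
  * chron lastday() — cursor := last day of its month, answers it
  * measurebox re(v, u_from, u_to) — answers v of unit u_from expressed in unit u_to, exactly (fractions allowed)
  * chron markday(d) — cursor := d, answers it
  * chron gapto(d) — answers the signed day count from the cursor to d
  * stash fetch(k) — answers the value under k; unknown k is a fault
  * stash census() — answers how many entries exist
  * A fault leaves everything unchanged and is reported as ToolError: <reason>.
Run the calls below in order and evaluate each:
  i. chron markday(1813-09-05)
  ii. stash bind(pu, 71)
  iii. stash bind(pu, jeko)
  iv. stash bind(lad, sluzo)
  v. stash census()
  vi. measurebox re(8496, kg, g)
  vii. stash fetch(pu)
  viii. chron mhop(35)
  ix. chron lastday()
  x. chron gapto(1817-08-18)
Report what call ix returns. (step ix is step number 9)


==> chron markday(d=1813-09-05)
<== 1813-09-05
==> stash bind(k=pu, v=71)
<== nil
==> stash bind(k=pu, v=jeko)
<== 71
==> stash bind(k=lad, v=sluzo)
<== nil
==> stash census()
<== 2
==> measurebox re(v=8496, u_from=kg, u_to=g)
<== 8496000
==> stash fetch(k=pu)
<== jeko
==> chron mhop(n=35)
<== 1816-08-05
==> chron lastday()
<== 1816-08-31
==> chron gapto(d=1817-08-18)
<== 352

Answer: 1816-08-31


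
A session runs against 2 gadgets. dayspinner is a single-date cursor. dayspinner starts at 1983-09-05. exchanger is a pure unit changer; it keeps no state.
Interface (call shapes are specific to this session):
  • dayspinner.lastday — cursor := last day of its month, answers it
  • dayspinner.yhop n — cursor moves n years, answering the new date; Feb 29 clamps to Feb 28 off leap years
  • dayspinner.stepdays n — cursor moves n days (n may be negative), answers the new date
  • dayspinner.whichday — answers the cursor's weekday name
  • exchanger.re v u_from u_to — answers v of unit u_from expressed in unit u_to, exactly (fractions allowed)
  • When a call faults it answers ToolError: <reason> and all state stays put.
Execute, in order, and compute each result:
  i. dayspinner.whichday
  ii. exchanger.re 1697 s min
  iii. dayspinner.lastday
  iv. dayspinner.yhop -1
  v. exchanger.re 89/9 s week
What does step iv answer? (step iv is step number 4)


$ dayspinner.whichday
:: Monday
$ exchanger.re v→1697 u_from→s u_to→min
:: 1697/60
$ dayspinner.lastday
:: 1983-09-30
$ dayspinner.yhop n→-1
:: 1982-09-30
$ exchanger.re v→89/9 u_from→s u_to→week
:: 89/5443200

Answer: 1982-09-30


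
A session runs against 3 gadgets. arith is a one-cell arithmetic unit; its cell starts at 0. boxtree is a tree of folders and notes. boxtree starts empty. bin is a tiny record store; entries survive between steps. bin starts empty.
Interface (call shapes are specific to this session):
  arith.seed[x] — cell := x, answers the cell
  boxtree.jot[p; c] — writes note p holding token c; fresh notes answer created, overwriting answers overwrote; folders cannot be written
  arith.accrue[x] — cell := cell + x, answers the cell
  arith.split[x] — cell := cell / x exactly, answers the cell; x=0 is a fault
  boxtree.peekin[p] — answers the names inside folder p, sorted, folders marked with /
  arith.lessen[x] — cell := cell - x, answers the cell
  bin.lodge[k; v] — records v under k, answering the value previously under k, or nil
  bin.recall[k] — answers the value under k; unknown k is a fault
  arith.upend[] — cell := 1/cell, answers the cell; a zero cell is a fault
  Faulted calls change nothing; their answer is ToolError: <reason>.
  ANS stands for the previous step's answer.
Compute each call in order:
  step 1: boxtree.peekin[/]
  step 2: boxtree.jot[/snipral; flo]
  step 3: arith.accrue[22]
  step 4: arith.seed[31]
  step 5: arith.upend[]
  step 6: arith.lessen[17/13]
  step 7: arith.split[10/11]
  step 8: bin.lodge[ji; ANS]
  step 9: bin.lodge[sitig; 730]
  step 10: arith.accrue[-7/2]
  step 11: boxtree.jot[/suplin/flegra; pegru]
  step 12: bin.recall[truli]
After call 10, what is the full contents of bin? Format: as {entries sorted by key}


Using peekin using p→/, and see [].
Next I call jot using p→/snipral, c→flo, giving created.
Calling accrue using x→22, and observe 22.
I try seed using x→31, — result: 31.
Calling upend(), and get 1/31.
I try lessen using x→17/13, which returns -514/403.
Then split using x→10/11: -2827/2015.
Next I call lodge using k→ji, v→ANS, — result: nil.
Next I call lodge using k→sitig, v→730, which returns nil.
Invoking accrue using x→-7/2, and see -19759/4030.
I try jot using p→/suplin/flegra, c→pegru, which returns ToolError: no parent.
I use recall using k→truli, — result: ToolError: no such key truli.

Answer: {ji=-2827/2015, sitig=730}


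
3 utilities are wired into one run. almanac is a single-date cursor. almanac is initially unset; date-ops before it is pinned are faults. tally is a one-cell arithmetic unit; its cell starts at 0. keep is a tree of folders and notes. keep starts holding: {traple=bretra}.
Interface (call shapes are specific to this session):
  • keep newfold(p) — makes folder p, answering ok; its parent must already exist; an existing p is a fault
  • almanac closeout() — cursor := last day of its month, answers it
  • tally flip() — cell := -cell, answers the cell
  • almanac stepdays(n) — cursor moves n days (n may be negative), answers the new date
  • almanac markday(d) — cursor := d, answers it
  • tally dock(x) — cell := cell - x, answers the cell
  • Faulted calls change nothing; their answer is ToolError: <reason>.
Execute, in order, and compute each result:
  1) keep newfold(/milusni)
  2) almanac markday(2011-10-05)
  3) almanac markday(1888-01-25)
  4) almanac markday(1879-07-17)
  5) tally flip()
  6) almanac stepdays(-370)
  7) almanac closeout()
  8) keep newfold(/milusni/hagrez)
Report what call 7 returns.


·→ keep newfold(p: /milusni)
·← ok
·→ almanac markday(d: 2011-10-05)
·← 2011-10-05
·→ almanac markday(d: 1888-01-25)
·← 1888-01-25
·→ almanac markday(d: 1879-07-17)
·← 1879-07-17
·→ tally flip()
·← 0
·→ almanac stepdays(n: -370)
·← 1878-07-12
·→ almanac closeout()
·← 1878-07-31
·→ keep newfold(p: /milusni/hagrez)
·← ok

Answer: 1878-07-31


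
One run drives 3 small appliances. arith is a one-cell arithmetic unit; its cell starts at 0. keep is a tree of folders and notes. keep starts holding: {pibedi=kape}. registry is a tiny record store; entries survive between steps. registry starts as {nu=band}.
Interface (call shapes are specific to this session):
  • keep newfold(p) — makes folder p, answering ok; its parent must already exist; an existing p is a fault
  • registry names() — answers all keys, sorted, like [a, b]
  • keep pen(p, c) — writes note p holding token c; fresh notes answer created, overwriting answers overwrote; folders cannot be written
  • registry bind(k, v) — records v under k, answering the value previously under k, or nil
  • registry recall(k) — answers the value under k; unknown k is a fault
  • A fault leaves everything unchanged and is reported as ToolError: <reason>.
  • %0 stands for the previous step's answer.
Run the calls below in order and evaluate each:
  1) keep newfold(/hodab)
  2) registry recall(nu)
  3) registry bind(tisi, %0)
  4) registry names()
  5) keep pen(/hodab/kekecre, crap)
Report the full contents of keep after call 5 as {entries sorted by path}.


Answer: {hodab/, hodab/kekecre=crap, pibedi=kape}

Derivation:
Using keep newfold using p=/hodab, which returns ok.
I try registry recall using k=nu, and get band.
I invoke registry bind using k=tisi, v=%0: nil.
Now I run registry names(), which returns [nu, tisi].
I try keep pen using p=/hodab/kekecre, c=crap: created.


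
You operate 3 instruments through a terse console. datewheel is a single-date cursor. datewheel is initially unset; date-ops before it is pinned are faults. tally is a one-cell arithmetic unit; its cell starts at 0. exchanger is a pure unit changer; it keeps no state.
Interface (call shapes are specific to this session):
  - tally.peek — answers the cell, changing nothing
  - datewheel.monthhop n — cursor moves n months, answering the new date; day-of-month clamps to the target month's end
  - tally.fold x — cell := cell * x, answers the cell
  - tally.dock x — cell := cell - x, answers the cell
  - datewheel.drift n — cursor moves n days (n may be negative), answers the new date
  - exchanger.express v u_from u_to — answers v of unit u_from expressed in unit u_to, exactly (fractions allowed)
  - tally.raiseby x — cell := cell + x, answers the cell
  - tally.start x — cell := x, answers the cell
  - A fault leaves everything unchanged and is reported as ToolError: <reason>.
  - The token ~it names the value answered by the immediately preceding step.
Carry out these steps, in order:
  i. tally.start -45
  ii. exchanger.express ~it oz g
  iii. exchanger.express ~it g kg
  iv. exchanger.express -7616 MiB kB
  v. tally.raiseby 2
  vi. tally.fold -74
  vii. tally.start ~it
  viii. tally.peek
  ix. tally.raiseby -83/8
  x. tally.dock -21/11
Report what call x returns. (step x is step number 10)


Answer: 279271/88

Derivation:
% tally.start x=-45
  -45
% exchanger.express v=~it u_from=oz u_to=g
  -408233133/320000
% exchanger.express v=~it u_from=g u_to=kg
  -408233133/320000000
% exchanger.express v=-7616 u_from=MiB u_to=kB
  -998244352/125
% tally.raiseby x=2
  -43
% tally.fold x=-74
  3182
% tally.start x=~it
  3182
% tally.peek
  3182
% tally.raiseby x=-83/8
  25373/8
% tally.dock x=-21/11
  279271/88


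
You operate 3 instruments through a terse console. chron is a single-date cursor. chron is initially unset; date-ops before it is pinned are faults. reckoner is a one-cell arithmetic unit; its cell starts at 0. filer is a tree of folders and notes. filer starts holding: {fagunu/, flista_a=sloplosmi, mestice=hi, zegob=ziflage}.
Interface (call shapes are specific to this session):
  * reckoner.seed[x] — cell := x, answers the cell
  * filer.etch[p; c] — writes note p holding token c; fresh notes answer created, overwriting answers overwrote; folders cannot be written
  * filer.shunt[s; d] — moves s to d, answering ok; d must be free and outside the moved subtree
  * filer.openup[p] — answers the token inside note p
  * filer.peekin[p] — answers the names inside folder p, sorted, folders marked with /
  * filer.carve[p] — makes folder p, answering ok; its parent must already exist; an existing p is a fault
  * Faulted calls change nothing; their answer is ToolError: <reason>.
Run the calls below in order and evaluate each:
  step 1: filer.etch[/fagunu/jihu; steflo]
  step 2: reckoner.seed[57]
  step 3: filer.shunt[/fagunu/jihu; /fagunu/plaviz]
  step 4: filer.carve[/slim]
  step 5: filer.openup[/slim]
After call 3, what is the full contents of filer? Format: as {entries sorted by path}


→ filer.etch(p=/fagunu/jihu, c=steflo)
← created
→ reckoner.seed(x=57)
← 57
→ filer.shunt(s=/fagunu/jihu, d=/fagunu/plaviz)
← ok
→ filer.carve(p=/slim)
← ok
→ filer.openup(p=/slim)
← ToolError: is a directory

Answer: {fagunu/, fagunu/plaviz=steflo, flista_a=sloplosmi, mestice=hi, zegob=ziflage}


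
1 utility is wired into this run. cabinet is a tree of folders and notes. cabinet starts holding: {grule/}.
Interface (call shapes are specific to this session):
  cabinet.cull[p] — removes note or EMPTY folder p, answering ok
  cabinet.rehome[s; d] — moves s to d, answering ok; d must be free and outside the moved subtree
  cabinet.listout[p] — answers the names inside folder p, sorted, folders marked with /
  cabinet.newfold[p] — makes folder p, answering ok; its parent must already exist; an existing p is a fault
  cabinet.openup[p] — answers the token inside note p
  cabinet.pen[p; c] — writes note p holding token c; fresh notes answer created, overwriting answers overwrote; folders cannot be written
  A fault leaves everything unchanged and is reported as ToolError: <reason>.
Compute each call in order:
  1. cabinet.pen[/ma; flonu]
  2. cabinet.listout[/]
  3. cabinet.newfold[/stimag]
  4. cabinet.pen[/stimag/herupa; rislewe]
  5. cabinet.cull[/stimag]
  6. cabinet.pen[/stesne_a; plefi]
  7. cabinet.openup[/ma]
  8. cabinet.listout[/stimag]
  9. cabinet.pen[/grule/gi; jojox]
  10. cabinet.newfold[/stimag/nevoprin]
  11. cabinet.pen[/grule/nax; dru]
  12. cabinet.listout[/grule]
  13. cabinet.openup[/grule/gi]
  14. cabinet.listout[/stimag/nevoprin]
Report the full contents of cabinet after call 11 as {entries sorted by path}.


Answer: {grule/, grule/gi=jojox, grule/nax=dru, ma=flonu, stesne_a=plefi, stimag/, stimag/herupa=rislewe, stimag/nevoprin/}

Derivation:
~$ cabinet.pen p: /ma c: flonu
= created
~$ cabinet.listout p: /
= [grule/, ma]
~$ cabinet.newfold p: /stimag
= ok
~$ cabinet.pen p: /stimag/herupa c: rislewe
= created
~$ cabinet.cull p: /stimag
= ToolError: not empty
~$ cabinet.pen p: /stesne_a c: plefi
= created
~$ cabinet.openup p: /ma
= flonu
~$ cabinet.listout p: /stimag
= [herupa]
~$ cabinet.pen p: /grule/gi c: jojox
= created
~$ cabinet.newfold p: /stimag/nevoprin
= ok
~$ cabinet.pen p: /grule/nax c: dru
= created
~$ cabinet.listout p: /grule
= [gi, nax]
~$ cabinet.openup p: /grule/gi
= jojox
~$ cabinet.listout p: /stimag/nevoprin
= []


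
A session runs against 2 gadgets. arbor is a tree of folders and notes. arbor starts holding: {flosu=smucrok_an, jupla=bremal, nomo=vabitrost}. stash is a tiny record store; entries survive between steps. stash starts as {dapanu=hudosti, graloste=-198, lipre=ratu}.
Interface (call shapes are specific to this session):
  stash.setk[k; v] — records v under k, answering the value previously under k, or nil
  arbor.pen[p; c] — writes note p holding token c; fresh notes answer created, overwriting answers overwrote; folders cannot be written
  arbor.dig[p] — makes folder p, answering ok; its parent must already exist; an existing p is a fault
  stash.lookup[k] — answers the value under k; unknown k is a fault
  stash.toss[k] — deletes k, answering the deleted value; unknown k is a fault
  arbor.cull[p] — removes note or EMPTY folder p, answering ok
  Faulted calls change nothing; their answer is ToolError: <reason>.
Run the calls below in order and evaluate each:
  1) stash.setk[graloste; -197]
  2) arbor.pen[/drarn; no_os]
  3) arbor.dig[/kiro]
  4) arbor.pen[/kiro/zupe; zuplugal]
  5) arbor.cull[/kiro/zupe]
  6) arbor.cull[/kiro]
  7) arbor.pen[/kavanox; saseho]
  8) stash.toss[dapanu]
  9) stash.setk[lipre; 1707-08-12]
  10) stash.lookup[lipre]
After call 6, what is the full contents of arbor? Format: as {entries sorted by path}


! 1. setk(k: graloste, v: -197) == -198
! 2. pen(p: /drarn, c: no_os) == created
! 3. dig(p: /kiro) == ok
! 4. pen(p: /kiro/zupe, c: zuplugal) == created
! 5. cull(p: /kiro/zupe) == ok
! 6. cull(p: /kiro) == ok
! 7. pen(p: /kavanox, c: saseho) == created
! 8. toss(k: dapanu) == hudosti
! 9. setk(k: lipre, v: 1707-08-12) == ratu
! 10. lookup(k: lipre) == 1707-08-12

Answer: {drarn=no_os, flosu=smucrok_an, jupla=bremal, nomo=vabitrost}


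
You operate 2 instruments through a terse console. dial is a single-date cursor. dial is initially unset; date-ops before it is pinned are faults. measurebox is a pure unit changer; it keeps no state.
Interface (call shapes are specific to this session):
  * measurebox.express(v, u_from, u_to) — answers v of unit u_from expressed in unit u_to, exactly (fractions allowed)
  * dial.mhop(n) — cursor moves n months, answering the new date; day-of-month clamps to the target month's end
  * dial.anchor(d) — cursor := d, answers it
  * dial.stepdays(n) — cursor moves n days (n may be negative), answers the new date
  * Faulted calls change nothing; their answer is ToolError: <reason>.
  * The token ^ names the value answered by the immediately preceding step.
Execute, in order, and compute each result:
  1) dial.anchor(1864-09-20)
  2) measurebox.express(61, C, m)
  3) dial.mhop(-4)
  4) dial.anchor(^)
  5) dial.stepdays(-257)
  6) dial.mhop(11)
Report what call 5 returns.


Answer: 1863-09-06

Derivation:
→ dial.anchor(d=1864-09-20)
← 1864-09-20
→ measurebox.express(v=61, u_from=C, u_to=m)
← ToolError: incompatible units
→ dial.mhop(n=-4)
← 1864-05-20
→ dial.anchor(d=^)
← 1864-05-20
→ dial.stepdays(n=-257)
← 1863-09-06
→ dial.mhop(n=11)
← 1864-08-06


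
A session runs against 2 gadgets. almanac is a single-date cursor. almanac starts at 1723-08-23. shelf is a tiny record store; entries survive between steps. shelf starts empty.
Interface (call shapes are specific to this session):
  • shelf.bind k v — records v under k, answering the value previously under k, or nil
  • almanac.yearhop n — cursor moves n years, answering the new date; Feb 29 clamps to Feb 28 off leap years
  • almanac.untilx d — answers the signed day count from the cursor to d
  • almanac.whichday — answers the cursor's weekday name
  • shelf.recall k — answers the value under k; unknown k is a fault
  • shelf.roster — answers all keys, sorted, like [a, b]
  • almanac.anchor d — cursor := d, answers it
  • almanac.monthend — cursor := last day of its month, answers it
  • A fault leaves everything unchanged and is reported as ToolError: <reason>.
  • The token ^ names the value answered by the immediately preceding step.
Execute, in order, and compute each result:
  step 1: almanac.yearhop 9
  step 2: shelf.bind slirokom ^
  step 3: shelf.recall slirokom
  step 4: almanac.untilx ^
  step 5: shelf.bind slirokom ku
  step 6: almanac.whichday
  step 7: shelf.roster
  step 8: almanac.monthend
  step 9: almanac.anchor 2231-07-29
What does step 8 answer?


Answer: 1732-08-31

Derivation:
Now I run almanac.yearhop on n=9, and observe 1732-08-23.
I try shelf.bind on k=slirokom, v=^, — result: nil.
Next I call shelf.recall on k=slirokom, which returns 1732-08-23.
I run almanac.untilx on d=^, and observe 0.
Calling shelf.bind on k=slirokom, v=ku, → 1732-08-23.
I run almanac.whichday(), which returns Saturday.
I invoke shelf.roster(), yielding [slirokom].
Then almanac.monthend: 1732-08-31.
I call almanac.anchor on d=2231-07-29, yielding 2231-07-29.


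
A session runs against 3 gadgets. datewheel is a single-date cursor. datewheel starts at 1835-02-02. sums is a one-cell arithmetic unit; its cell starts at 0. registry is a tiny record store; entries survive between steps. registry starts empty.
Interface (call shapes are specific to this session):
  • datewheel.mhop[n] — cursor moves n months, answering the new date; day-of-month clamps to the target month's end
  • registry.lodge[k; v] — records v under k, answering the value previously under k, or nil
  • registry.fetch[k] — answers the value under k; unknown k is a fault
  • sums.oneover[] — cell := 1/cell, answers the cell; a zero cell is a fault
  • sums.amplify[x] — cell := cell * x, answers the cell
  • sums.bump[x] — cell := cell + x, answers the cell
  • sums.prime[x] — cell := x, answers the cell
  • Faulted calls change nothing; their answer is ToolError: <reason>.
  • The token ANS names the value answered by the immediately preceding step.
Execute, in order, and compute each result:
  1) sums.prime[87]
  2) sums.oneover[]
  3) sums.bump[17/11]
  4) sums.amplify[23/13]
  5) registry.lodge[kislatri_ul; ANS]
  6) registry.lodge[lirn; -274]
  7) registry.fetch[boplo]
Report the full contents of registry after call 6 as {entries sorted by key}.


Answer: {kislatri_ul=34270/12441, lirn=-274}

Derivation:
→ prime(87)
← 87
→ oneover()
← 1/87
→ bump(17/11)
← 1490/957
→ amplify(23/13)
← 34270/12441
→ lodge(kislatri_ul, ANS)
← nil
→ lodge(lirn, -274)
← nil
→ fetch(boplo)
← ToolError: no such key boplo


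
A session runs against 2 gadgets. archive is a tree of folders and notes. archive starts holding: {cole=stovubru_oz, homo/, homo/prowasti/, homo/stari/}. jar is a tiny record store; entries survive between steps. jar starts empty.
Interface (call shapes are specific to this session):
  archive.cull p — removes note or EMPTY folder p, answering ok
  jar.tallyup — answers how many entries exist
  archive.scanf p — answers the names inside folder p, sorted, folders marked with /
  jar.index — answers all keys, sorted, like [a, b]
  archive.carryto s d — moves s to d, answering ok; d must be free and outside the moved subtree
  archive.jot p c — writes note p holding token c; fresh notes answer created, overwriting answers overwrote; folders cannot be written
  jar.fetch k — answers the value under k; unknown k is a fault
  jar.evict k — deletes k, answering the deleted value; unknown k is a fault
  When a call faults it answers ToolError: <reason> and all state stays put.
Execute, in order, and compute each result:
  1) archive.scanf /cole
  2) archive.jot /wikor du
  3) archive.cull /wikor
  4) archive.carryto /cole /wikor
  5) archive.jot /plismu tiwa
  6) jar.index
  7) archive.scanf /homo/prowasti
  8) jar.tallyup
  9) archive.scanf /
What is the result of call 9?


I try archive.scanf on p='/cole', — result: ToolError: not a directory.
Then archive.jot on p='/wikor', c='du', — result: created.
Using archive.cull on p='/wikor', — result: ok.
I invoke archive.carryto on s='/cole', d='/wikor', — result: ok.
I use archive.jot on p='/plismu', c='tiwa', → created.
Then jar.index, yielding [].
Next I call archive.scanf on p='/homo/prowasti', which returns [].
Then jar.tallyup, which returns 0.
Invoking archive.scanf on p='/', → [homo/, plismu, wikor].

Answer: [homo/, plismu, wikor]


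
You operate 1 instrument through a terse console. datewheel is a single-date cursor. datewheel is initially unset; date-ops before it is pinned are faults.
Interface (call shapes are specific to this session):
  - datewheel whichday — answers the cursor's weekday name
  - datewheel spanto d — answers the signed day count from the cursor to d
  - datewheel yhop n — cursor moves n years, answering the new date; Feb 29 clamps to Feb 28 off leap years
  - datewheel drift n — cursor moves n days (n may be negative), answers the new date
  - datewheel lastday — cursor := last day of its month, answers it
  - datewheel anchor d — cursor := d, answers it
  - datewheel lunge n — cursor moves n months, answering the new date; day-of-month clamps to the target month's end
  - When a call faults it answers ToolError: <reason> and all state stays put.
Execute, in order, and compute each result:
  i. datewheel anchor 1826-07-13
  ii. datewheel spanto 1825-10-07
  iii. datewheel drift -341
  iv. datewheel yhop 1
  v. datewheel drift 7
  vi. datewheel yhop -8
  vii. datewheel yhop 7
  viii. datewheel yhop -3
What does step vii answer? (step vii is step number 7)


$ datewheel anchor d='1826-07-13'
:: 1826-07-13
$ datewheel spanto d='1825-10-07'
:: -279
$ datewheel drift n='-341'
:: 1825-08-06
$ datewheel yhop n='1'
:: 1826-08-06
$ datewheel drift n='7'
:: 1826-08-13
$ datewheel yhop n='-8'
:: 1818-08-13
$ datewheel yhop n='7'
:: 1825-08-13
$ datewheel yhop n='-3'
:: 1822-08-13

Answer: 1825-08-13


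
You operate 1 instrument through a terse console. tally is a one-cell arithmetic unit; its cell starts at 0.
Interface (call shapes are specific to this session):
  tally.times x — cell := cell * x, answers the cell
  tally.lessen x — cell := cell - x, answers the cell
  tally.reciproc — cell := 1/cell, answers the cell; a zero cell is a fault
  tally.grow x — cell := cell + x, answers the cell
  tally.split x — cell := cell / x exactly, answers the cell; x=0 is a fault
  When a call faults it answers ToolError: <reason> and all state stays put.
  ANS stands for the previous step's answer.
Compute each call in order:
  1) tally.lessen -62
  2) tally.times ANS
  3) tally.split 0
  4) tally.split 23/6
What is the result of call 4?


·→ lessen(-62)
·← 62
·→ times(ANS)
·← 3844
·→ split(0)
·← ToolError: division by zero
·→ split(23/6)
·← 23064/23

Answer: 23064/23


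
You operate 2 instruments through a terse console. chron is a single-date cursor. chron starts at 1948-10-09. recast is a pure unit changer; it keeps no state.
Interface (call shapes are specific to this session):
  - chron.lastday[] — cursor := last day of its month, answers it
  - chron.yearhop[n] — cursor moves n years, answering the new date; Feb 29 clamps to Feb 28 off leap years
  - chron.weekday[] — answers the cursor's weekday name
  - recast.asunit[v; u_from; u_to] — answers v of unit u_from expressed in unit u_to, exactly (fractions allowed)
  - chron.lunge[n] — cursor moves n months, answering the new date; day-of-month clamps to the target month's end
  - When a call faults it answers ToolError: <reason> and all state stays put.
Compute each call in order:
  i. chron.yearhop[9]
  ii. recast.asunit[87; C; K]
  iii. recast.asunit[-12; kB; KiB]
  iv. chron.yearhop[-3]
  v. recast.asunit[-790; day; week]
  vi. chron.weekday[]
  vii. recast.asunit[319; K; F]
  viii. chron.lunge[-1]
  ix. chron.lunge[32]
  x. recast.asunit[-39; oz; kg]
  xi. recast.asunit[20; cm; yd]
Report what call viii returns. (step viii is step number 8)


Do: chron.yearhop[n: 9]
See: 1957-10-09
Do: recast.asunit[v: 87; u_from: C; u_to: K]
See: 7203/20
Do: recast.asunit[v: -12; u_from: kB; u_to: KiB]
See: -375/32
Do: chron.yearhop[n: -3]
See: 1954-10-09
Do: recast.asunit[v: -790; u_from: day; u_to: week]
See: -790/7
Do: chron.weekday[]
See: Saturday
Do: recast.asunit[v: 319; u_from: K; u_to: F]
See: 11453/100
Do: chron.lunge[n: -1]
See: 1954-09-09
Do: chron.lunge[n: 32]
See: 1957-05-09
Do: recast.asunit[v: -39; u_from: oz; u_to: kg]
See: -1769010243/1600000000
Do: recast.asunit[v: 20; u_from: cm; u_to: yd]
See: 250/1143

Answer: 1954-09-09


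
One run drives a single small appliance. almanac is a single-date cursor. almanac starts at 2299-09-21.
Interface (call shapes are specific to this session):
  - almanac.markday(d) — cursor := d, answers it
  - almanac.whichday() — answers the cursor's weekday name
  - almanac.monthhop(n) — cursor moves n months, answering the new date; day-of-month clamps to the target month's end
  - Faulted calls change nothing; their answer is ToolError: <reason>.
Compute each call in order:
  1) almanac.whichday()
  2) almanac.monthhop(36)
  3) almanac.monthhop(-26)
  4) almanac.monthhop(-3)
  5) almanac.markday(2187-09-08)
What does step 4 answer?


Next I call whichday, and see Thursday.
Invoking monthhop on n: 36, and get 2302-09-21.
Then monthhop on n: -26, which returns 2300-07-21.
I call monthhop on n: -3, which returns 2300-04-21.
Now I run markday on d: 2187-09-08, and get 2187-09-08.

Answer: 2300-04-21
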